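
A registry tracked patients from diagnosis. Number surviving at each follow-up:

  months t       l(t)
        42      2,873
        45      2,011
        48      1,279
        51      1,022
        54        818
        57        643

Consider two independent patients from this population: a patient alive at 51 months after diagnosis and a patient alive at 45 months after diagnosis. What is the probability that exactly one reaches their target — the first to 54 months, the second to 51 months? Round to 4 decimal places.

p₁ = l(54)/l(51) = 818/1,022 = 0.800391; p₂ = l(51)/l(45) = 1,022/2,011 = 0.508205.
P(exactly one) = p₁(1−p₂) + (1−p₁)p₂ = 0.393628 + 0.101442 = 0.495071.

0.4951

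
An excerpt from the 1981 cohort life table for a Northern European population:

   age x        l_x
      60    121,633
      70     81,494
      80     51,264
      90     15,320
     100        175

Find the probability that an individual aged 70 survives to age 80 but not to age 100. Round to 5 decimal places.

We want 10|20q70 = (l_80 − l_100)/l_70.
This is the probability of reaching 80 but not 100, conditional on being alive at 70: (l_80 − l_100) / l_70.
= (51,264 − 175) / 81,494 = 51,089 / 81,494 = 0.626905.

0.62691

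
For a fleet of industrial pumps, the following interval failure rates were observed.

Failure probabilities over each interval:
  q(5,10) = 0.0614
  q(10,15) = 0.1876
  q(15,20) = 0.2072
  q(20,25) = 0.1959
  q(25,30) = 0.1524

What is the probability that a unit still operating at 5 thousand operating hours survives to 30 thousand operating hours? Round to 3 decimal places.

The overall survival probability is (1 − 0.0614) × (1 − 0.1876) × (1 − 0.2072) × (1 − 0.1959) × (1 − 0.1524).
= 0.9386 × 0.8124 × 0.7928 × 0.8041 × 0.8476 = 0.412017.

0.412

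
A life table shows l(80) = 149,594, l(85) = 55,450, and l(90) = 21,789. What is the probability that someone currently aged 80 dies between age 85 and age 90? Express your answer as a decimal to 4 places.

0.2250

This is the probability of reaching 85 but not 90, conditional on being alive at 80: (l(85) − l(90)) / l(80).
= (55,450 − 21,789) / 149,594 = 33,661 / 149,594 = 0.225016.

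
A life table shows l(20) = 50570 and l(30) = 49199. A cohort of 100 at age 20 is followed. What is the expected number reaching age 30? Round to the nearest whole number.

97

The relevant probability is 49199/50570 = 0.972889.
Expected number = 100 × 0.972889 = 97.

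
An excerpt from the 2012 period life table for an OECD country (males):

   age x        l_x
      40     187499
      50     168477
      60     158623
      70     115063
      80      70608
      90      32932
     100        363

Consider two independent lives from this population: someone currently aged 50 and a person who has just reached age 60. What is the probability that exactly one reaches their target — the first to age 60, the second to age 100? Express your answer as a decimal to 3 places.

0.939

p₁ = l_60/l_50 = 158623/168477 = 0.941511; p₂ = l_100/l_60 = 363/158623 = 0.002288.
P(exactly one) = p₁(1−p₂) + (1−p₁)p₂ = 0.939357 + 0.000134 = 0.939491.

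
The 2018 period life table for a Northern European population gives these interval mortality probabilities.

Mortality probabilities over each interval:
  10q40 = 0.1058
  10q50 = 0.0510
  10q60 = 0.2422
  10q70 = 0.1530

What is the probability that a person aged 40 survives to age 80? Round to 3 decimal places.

0.545

Chaining the interval survival probabilities: (1 − 0.1058) × (1 − 0.0510) × (1 − 0.2422) × (1 − 0.1530).
= 0.8942 × 0.9490 × 0.7578 × 0.8470 = 0.544677.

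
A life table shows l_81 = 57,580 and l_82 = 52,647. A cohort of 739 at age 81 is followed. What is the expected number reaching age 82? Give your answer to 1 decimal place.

The relevant probability is 52,647/57,580 = 0.914328.
Expected number = 739 × 0.914328 = 675.7.

675.7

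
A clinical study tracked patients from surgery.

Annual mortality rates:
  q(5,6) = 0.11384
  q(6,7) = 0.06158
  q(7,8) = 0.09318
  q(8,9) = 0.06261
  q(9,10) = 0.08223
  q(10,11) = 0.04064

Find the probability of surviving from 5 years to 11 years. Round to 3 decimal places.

0.622

The overall survival probability is (1 − 0.11384) × (1 − 0.06158) × (1 − 0.09318) × (1 − 0.06261) × (1 − 0.08223) × (1 − 0.04064).
= 0.88616 × 0.93842 × 0.90682 × 0.93739 × 0.91777 × 0.95936 = 0.622395.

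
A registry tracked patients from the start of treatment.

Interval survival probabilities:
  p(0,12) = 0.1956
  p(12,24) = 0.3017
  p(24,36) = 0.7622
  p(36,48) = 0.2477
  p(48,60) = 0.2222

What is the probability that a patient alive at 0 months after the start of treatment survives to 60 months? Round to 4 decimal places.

P(survive 0→60) = 0.1956 × 0.3017 × 0.7622 × 0.2477 × 0.2222.
= 0.002476.

0.0025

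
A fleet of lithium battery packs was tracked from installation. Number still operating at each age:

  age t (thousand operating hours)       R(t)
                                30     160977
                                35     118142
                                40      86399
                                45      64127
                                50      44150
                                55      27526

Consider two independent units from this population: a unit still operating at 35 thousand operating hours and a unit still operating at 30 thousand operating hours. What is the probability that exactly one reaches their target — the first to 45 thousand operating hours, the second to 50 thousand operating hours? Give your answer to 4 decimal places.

0.5193

p₁ = R(45)/R(35) = 64127/118142 = 0.542796; p₂ = R(50)/R(30) = 44150/160977 = 0.274263.
P(exactly one) = p₁(1−p₂) + (1−p₁)p₂ = 0.393927 + 0.125394 = 0.519321.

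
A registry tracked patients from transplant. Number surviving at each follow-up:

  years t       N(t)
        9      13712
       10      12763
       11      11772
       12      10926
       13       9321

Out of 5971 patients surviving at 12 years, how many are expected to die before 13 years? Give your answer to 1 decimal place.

877.1

The relevant probability is 1 − 9321/10926 = 0.146897.
Expected number = 5971 × 0.146897 = 877.1.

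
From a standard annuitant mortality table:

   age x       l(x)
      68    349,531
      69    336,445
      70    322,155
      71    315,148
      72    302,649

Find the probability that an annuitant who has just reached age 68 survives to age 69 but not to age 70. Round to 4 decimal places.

0.0409

This is the probability of reaching 69 but not 70, conditional on being alive at 68: (l(69) − l(70)) / l(68).
= (336,445 − 322,155) / 349,531 = 14,290 / 349,531 = 0.040883.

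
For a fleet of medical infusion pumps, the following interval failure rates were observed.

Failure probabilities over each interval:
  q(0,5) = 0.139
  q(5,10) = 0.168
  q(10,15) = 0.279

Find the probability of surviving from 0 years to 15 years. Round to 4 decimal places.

Survival from 0 to 15 is the product of surviving each interval: (1 − 0.139) × (1 − 0.168) × (1 − 0.279).
= 0.861 × 0.832 × 0.721 = 0.516490.

0.5165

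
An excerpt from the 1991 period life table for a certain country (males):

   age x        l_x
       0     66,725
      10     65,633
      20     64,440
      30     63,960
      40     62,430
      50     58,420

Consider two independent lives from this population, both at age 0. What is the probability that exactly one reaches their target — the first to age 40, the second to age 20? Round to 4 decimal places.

p₁ = l_40/l_0 = 62,430/66,725 = 0.935631; p₂ = l_20/l_0 = 64,440/66,725 = 0.965755.
P(exactly one) = p₁(1−p₂) + (1−p₁)p₂ = 0.032041 + 0.062165 = 0.094205.

0.0942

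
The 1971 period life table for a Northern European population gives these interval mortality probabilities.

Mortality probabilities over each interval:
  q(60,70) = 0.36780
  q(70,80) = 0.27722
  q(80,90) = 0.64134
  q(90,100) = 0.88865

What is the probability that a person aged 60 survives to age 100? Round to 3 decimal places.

Chaining the interval survival probabilities: (1 − 0.36780) × (1 − 0.27722) × (1 − 0.64134) × (1 − 0.88865).
= 0.63220 × 0.72278 × 0.35866 × 0.11135 = 0.018249.

0.018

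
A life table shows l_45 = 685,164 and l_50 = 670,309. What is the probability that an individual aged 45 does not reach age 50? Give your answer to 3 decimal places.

0.022

P(die before 50 | alive at 45) = 1 − l_50/l_45 = 1 − 670,309/685,164 = (14,855)/685,164 = 0.021681.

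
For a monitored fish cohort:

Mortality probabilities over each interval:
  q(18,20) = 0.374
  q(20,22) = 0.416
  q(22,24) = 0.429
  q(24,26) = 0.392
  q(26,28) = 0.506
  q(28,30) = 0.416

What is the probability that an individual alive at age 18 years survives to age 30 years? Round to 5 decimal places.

0.03662

P(survive 18→30) = (1 − 0.374) × (1 − 0.416) × (1 − 0.429) × (1 − 0.392) × (1 − 0.506) × (1 − 0.416).
= 0.626 × 0.584 × 0.571 × 0.608 × 0.494 × 0.584 = 0.036616.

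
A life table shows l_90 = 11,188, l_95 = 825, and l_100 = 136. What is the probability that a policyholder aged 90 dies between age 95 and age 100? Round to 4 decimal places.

0.0616

We want 5|5q90 = (l_95 − l_100)/l_90.
This is the probability of reaching 95 but not 100, conditional on being alive at 90: (l_95 − l_100) / l_90.
= (825 − 136) / 11,188 = 689 / 11,188 = 0.061584.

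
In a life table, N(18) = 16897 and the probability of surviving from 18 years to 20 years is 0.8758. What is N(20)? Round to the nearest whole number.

N(20) = N(18) × p = 16897 × 0.8758 = 14798.

14798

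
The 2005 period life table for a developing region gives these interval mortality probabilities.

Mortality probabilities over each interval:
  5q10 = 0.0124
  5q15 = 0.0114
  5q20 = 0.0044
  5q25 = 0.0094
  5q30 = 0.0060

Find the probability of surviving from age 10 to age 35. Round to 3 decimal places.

0.957

Survival from 10 to 35 is the product of surviving each interval: (1 − 0.0124) × (1 − 0.0114) × (1 − 0.0044) × (1 − 0.0094) × (1 − 0.0060).
= 0.9876 × 0.9886 × 0.9956 × 0.9906 × 0.9940 = 0.957131.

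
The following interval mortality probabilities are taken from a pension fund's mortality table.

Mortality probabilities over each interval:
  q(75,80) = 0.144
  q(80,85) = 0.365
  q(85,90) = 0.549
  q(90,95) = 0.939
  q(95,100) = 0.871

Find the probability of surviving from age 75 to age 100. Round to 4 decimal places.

0.0019

P(survive 75→100) = (1 − 0.144) × (1 − 0.365) × (1 − 0.549) × (1 − 0.939) × (1 − 0.871).
= 0.856 × 0.635 × 0.451 × 0.061 × 0.129 = 0.001929.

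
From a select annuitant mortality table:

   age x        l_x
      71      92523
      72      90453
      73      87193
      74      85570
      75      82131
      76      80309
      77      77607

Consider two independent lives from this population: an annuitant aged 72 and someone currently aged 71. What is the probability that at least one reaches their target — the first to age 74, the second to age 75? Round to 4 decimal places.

p₁ = l_74/l_72 = 85570/90453 = 0.946016; p₂ = l_75/l_71 = 82131/92523 = 0.887682.
P(at least one) = 1 − (1−p₁)(1−p₂) = 1 − 0.053984 × 0.112318 = 0.993937.

0.9939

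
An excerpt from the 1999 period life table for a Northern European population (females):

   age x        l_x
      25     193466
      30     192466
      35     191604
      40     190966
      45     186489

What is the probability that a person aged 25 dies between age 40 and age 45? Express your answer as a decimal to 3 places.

This is the probability of reaching 40 but not 45, conditional on being alive at 25: (l_40 − l_45) / l_25.
= (190966 − 186489) / 193466 = 4477 / 193466 = 0.023141.

0.023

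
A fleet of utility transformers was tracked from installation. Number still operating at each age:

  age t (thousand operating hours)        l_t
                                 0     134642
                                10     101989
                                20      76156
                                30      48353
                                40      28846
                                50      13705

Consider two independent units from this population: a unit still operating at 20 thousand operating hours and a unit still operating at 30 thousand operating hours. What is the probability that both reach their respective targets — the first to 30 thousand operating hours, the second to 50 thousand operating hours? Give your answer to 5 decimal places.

p₁ = l_30/l_20 = 48353/76156 = 0.634920; p₂ = l_50/l_30 = 13705/48353 = 0.283436.
P(both) = p₁ × p₂ = 0.634920 × 0.283436 = 0.179959.

0.17996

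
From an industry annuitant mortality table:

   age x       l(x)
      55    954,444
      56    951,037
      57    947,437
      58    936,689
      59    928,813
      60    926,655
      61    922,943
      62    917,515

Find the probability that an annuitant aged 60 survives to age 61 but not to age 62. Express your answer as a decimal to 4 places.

0.0059

This is the probability of reaching 61 but not 62, conditional on being alive at 60: (l(61) − l(62)) / l(60).
= (922,943 − 917,515) / 926,655 = 5,428 / 926,655 = 0.005858.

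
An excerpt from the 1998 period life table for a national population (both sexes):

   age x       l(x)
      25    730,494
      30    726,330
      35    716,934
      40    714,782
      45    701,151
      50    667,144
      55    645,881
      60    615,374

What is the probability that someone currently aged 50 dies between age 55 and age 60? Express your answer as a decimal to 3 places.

This is the probability of reaching 55 but not 60, conditional on being alive at 50: (l(55) − l(60)) / l(50).
= (645,881 − 615,374) / 667,144 = 30,507 / 667,144 = 0.045728.

0.046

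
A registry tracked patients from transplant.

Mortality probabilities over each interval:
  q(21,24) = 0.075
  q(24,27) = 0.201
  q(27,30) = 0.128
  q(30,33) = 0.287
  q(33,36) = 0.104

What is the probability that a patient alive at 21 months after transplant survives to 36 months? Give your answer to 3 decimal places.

P(survive 21→36) = (1 − 0.075) × (1 − 0.201) × (1 − 0.128) × (1 − 0.287) × (1 − 0.104).
= 0.925 × 0.799 × 0.872 × 0.713 × 0.896 = 0.411721.

0.412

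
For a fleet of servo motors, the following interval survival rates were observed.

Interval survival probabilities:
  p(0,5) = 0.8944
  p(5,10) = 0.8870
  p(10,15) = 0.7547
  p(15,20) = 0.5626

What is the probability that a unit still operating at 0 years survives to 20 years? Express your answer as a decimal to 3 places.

Chaining the interval survival probabilities: 0.8944 × 0.8870 × 0.7547 × 0.5626.
= 0.336845.

0.337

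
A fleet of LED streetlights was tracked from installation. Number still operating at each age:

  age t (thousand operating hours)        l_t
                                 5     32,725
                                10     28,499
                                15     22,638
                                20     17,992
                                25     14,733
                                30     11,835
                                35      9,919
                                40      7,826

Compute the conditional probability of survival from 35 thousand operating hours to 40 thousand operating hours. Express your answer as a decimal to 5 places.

0.78899

The conditional survival probability is l_40/l_35 = 7,826/9,919 = 0.788991.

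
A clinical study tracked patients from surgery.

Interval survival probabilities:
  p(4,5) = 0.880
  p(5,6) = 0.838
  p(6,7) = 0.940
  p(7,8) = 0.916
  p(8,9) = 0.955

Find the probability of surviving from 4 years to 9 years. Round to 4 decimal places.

0.6064

The overall survival probability is 0.880 × 0.838 × 0.940 × 0.916 × 0.955.
= 0.606392.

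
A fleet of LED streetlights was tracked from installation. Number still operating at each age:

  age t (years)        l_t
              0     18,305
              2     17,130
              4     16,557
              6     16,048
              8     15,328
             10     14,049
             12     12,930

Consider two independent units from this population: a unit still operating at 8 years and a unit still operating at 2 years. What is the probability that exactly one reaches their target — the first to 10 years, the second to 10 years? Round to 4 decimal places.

0.2333

p₁ = l_10/l_8 = 14,049/15,328 = 0.916558; p₂ = l_10/l_2 = 14,049/17,130 = 0.820140.
P(exactly one) = p₁(1−p₂) + (1−p₁)p₂ = 0.164852 + 0.068434 = 0.233286.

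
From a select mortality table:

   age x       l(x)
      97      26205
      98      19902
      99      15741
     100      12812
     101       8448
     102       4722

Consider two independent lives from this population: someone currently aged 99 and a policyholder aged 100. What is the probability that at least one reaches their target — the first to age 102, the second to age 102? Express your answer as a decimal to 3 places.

0.558

p₁ = l(102)/l(99) = 4722/15741 = 0.299981; p₂ = l(102)/l(100) = 4722/12812 = 0.368561.
P(at least one) = 1 − (1−p₁)(1−p₂) = 1 − 0.700019 × 0.631439 = 0.557981.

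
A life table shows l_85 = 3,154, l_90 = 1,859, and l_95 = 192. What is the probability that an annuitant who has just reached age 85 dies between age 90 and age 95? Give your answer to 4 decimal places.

We want 5|5q85 = (l_90 − l_95)/l_85.
This is the probability of reaching 90 but not 95, conditional on being alive at 85: (l_90 − l_95) / l_85.
= (1,859 − 192) / 3,154 = 1,667 / 3,154 = 0.528535.

0.5285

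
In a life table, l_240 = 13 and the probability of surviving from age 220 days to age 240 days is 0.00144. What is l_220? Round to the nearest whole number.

l_220 = l_240 / p = 13 / 0.00144 = 9028.

9028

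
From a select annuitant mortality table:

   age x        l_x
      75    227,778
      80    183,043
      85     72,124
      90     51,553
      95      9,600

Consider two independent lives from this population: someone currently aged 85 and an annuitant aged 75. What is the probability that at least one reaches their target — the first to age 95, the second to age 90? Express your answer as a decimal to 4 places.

p₁ = l_95/l_85 = 9,600/72,124 = 0.133104; p₂ = l_90/l_75 = 51,553/227,778 = 0.226330.
P(at least one) = 1 − (1−p₁)(1−p₂) = 1 − 0.866896 × 0.773670 = 0.329309.

0.3293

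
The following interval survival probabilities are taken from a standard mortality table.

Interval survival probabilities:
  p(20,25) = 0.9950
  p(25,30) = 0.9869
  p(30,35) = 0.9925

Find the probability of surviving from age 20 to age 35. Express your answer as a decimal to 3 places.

0.975

Chaining the interval survival probabilities: 0.9950 × 0.9869 × 0.9925.
= 0.974601.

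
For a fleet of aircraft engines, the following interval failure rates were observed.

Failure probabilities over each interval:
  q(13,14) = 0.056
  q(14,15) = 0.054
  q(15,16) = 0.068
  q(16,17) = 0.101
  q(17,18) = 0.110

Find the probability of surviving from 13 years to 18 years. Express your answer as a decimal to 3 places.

0.666

Survival from 13 to 18 is the product of surviving each interval: (1 − 0.056) × (1 − 0.054) × (1 − 0.068) × (1 − 0.101) × (1 − 0.110).
= 0.944 × 0.946 × 0.932 × 0.899 × 0.890 = 0.665930.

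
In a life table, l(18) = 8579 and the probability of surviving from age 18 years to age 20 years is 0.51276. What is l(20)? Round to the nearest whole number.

4399

l(20) = l(18) × p = 8579 × 0.51276 = 4399.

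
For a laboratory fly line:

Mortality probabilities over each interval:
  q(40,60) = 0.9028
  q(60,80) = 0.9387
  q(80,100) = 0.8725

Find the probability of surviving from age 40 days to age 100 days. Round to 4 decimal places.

Chaining the interval survival probabilities: (1 − 0.9028) × (1 − 0.9387) × (1 − 0.8725).
= 0.0972 × 0.0613 × 0.1275 = 0.000760.

0.0008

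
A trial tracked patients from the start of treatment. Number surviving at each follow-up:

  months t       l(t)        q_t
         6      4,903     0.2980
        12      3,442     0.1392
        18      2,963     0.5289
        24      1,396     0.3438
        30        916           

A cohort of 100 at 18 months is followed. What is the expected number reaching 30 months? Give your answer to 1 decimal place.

The relevant probability is 916/2,963 = 0.309146.
Expected number = 100 × 0.309146 = 30.9.

30.9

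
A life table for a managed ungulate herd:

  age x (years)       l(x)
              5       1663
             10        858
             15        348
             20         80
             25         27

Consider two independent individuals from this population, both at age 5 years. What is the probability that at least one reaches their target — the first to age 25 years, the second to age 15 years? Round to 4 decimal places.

p₁ = l(25)/l(5) = 27/1663 = 0.016236; p₂ = l(15)/l(5) = 348/1663 = 0.209260.
P(at least one) = 1 − (1−p₁)(1−p₂) = 1 − 0.983764 × 0.790740 = 0.222098.

0.2221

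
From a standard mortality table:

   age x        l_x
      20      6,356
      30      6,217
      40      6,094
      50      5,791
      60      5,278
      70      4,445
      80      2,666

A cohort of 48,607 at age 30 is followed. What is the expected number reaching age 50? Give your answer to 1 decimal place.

45276.4

The relevant probability is 5,791/6,217 = 0.931478.
Expected number = 48,607 × 0.931478 = 45276.4.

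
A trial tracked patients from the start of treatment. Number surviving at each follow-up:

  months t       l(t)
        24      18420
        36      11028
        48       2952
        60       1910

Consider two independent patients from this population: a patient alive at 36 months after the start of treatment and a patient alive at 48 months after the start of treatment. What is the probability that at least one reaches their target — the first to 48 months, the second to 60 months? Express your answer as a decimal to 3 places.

0.742

p₁ = l(48)/l(36) = 2952/11028 = 0.267682; p₂ = l(60)/l(48) = 1910/2952 = 0.647019.
P(at least one) = 1 − (1−p₁)(1−p₂) = 1 − 0.732318 × 0.352981 = 0.741506.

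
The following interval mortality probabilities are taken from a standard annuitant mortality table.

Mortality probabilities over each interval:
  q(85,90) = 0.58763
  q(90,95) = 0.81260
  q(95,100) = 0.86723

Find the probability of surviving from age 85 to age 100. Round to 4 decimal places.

Survival from 85 to 100 is the product of surviving each interval: (1 − 0.58763) × (1 − 0.81260) × (1 − 0.86723).
= 0.41237 × 0.18740 × 0.13277 = 0.010260.

0.0103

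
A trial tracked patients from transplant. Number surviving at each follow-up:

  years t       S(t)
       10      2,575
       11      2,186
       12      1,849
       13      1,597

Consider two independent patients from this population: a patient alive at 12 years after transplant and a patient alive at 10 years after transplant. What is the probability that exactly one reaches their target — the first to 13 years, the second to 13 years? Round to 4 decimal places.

p₁ = S(13)/S(12) = 1,597/1,849 = 0.863710; p₂ = S(13)/S(10) = 1,597/2,575 = 0.620194.
P(exactly one) = p₁(1−p₂) + (1−p₁)p₂ = 0.328042 + 0.084526 = 0.412568.

0.4126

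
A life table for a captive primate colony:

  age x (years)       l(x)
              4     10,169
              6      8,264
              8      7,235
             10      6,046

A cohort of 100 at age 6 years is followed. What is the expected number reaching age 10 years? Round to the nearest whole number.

The relevant probability is 6,046/8,264 = 0.731607.
Expected number = 100 × 0.731607 = 73.

73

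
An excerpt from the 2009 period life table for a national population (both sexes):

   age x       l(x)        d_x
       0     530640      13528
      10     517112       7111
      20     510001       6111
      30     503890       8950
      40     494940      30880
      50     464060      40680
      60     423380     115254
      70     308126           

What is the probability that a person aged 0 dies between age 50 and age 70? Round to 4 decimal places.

This is the probability of reaching 50 but not 70, conditional on being alive at 0: (l(50) − l(70)) / l(0).
= (464060 − 308126) / 530640 = 155934 / 530640 = 0.293860.

0.2939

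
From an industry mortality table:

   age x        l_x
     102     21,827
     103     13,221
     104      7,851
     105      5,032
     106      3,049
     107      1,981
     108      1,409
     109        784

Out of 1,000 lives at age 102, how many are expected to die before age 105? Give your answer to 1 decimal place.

769.5

The relevant probability is 1 − 5,032/21,827 = 0.769460.
Expected number = 1,000 × 0.769460 = 769.5.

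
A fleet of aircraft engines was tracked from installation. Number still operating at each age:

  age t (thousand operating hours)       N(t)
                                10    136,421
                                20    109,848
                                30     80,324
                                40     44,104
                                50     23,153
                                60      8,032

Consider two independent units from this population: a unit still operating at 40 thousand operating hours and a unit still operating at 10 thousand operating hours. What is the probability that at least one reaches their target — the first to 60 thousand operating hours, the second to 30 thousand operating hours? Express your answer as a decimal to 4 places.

0.6637

p₁ = N(60)/N(40) = 8,032/44,104 = 0.182115; p₂ = N(30)/N(10) = 80,324/136,421 = 0.588795.
P(at least one) = 1 − (1−p₁)(1−p₂) = 1 − 0.817885 × 0.411205 = 0.663682.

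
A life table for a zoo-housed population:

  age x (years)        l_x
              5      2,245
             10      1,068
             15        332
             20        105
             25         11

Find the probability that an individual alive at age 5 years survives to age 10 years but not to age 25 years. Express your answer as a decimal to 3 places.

This is the probability of reaching 10 but not 25, conditional on being alive at 5: (l_10 − l_25) / l_5.
= (1,068 − 11) / 2,245 = 1,057 / 2,245 = 0.470824.

0.471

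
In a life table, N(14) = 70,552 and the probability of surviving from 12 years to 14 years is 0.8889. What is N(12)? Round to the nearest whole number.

79370

N(12) = N(14) / p = 70,552 / 0.8889 = 79370.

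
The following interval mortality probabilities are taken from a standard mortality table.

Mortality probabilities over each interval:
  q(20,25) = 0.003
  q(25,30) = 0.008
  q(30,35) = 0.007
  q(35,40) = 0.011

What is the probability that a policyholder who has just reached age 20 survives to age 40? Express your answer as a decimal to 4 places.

0.9713

Chaining the interval survival probabilities: (1 − 0.003) × (1 − 0.008) × (1 − 0.007) × (1 − 0.011).
= 0.997 × 0.992 × 0.993 × 0.989 = 0.971298.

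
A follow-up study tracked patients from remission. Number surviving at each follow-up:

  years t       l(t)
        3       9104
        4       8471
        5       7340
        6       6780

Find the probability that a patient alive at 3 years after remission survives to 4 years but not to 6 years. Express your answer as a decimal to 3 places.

This is the probability of reaching 4 but not 6, conditional on being alive at 3: (l(4) − l(6)) / l(3).
= (8471 − 6780) / 9104 = 1691 / 9104 = 0.185743.

0.186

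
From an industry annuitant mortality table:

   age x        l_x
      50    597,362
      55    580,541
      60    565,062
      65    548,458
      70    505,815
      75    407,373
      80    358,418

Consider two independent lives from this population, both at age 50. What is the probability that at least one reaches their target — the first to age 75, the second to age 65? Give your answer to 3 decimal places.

p₁ = l_75/l_50 = 407,373/597,362 = 0.681953; p₂ = l_65/l_50 = 548,458/597,362 = 0.918133.
P(at least one) = 1 − (1−p₁)(1−p₂) = 1 − 0.318047 × 0.081867 = 0.973962.

0.974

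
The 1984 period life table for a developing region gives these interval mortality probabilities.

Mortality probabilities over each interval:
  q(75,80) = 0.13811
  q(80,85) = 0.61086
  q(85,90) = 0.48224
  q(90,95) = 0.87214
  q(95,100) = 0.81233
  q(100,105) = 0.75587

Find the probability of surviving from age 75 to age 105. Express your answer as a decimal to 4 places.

P(survive 75→105) = (1 − 0.13811) × (1 − 0.61086) × (1 − 0.48224) × (1 − 0.87214) × (1 − 0.81233) × (1 − 0.75587).
= 0.86189 × 0.38914 × 0.51776 × 0.12786 × 0.18767 × 0.24413 = 0.001017.

0.0010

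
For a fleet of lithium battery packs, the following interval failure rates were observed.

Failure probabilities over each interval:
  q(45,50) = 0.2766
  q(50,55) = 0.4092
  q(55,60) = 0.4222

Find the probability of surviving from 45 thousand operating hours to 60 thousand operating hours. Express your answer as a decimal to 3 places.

0.247

The overall survival probability is (1 − 0.2766) × (1 − 0.4092) × (1 − 0.4222).
= 0.7234 × 0.5908 × 0.5778 = 0.246943.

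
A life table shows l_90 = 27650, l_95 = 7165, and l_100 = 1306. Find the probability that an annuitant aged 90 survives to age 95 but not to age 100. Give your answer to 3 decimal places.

0.212

We want 5|5q90 = (l_95 − l_100)/l_90.
This is the probability of reaching 95 but not 100, conditional on being alive at 90: (l_95 − l_100) / l_90.
= (7165 − 1306) / 27650 = 5859 / 27650 = 0.211899.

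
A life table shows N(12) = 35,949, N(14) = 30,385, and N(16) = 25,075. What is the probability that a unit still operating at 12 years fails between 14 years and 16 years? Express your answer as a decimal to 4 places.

This is the probability of reaching 14 but not 16, conditional on being operational at 12: (N(14) − N(16)) / N(12).
= (30,385 − 25,075) / 35,949 = 5,310 / 35,949 = 0.147709.

0.1477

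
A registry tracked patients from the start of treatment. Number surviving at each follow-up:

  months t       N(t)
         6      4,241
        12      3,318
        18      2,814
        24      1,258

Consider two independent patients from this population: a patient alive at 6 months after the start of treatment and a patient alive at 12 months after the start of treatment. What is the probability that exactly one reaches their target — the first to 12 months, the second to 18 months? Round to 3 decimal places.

p₁ = N(12)/N(6) = 3,318/4,241 = 0.782363; p₂ = N(18)/N(12) = 2,814/3,318 = 0.848101.
P(exactly one) = p₁(1−p₂) + (1−p₁)p₂ = 0.118840 + 0.184578 = 0.303418.

0.303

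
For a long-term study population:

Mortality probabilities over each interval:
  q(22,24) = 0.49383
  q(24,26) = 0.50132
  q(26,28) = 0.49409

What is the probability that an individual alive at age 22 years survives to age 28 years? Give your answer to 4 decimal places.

0.1277

Survival from 22 to 28 is the product of surviving each interval: (1 − 0.49383) × (1 − 0.50132) × (1 − 0.49409).
= 0.50617 × 0.49868 × 0.50591 = 0.127700.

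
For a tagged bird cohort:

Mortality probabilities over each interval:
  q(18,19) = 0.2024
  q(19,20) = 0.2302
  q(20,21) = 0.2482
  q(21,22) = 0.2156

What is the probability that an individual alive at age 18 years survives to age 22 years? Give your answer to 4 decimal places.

0.3621

The overall survival probability is (1 − 0.2024) × (1 − 0.2302) × (1 − 0.2482) × (1 − 0.2156).
= 0.7976 × 0.7698 × 0.7518 × 0.7844 = 0.362079.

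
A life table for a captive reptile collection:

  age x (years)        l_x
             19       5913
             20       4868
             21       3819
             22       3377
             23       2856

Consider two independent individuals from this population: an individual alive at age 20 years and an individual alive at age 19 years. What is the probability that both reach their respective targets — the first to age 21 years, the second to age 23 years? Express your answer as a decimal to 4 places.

0.3789

p₁ = l_21/l_20 = 3819/4868 = 0.784511; p₂ = l_23/l_19 = 2856/5913 = 0.483004.
P(both) = p₁ × p₂ = 0.784511 × 0.483004 = 0.378922.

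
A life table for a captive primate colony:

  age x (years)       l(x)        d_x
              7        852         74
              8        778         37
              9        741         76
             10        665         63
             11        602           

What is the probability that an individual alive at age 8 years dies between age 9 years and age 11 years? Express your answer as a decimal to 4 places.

0.1787

This is the probability of reaching 9 but not 11, conditional on being alive at 8: (l(9) − l(11)) / l(8).
= (741 − 602) / 778 = 139 / 778 = 0.178663.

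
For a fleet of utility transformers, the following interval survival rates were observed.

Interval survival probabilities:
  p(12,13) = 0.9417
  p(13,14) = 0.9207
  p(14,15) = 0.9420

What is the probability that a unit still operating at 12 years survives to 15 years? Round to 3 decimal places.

0.817

Survival from 12 to 15 is the product of surviving each interval: 0.9417 × 0.9207 × 0.9420.
= 0.816736.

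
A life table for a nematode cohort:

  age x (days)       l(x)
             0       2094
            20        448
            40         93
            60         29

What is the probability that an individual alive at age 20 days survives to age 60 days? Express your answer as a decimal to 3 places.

The conditional survival probability is l(60)/l(20) = 29/448 = 0.064732.

0.065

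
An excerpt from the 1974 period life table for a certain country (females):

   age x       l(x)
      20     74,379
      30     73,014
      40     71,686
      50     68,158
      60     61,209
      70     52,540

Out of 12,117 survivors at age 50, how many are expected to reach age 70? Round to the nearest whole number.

The relevant probability is 52,540/68,158 = 0.770856.
Expected number = 12,117 × 0.770856 = 9340.

9340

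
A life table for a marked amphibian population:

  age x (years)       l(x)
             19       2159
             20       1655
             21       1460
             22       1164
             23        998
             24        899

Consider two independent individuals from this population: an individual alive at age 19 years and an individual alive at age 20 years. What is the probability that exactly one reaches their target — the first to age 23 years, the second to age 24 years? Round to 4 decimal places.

p₁ = l(23)/l(19) = 998/2159 = 0.462251; p₂ = l(24)/l(20) = 899/1655 = 0.543202.
P(exactly one) = p₁(1−p₂) + (1−p₁)p₂ = 0.211155 + 0.292106 = 0.503262.

0.5033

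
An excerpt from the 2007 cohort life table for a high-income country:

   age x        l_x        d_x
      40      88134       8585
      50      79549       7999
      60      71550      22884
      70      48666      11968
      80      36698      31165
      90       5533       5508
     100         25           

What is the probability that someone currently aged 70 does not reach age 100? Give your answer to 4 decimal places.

P(die before 100 | alive at 70) = 1 − l_100/l_70 = 1 − 25/48666 = (48641)/48666 = 0.999486.

0.9995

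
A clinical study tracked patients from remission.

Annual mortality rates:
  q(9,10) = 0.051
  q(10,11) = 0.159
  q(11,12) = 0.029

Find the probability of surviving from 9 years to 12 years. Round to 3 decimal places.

Survival from 9 to 12 is the product of surviving each interval: (1 − 0.051) × (1 − 0.159) × (1 − 0.029).
= 0.949 × 0.841 × 0.971 = 0.774964.

0.775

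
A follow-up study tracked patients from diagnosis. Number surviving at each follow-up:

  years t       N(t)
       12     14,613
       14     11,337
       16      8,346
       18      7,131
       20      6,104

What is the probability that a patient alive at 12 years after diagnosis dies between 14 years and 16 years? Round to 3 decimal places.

This is the probability of reaching 14 but not 16, conditional on being alive at 12: (N(14) − N(16)) / N(12).
= (11,337 − 8,346) / 14,613 = 2,991 / 14,613 = 0.204681.

0.205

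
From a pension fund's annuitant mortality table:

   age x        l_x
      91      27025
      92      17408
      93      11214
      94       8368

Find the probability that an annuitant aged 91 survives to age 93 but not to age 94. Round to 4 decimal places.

0.1053

We want 2|1q91 = (l_93 − l_94)/l_91.
This is the probability of reaching 93 but not 94, conditional on being alive at 91: (l_93 − l_94) / l_91.
= (11214 − 8368) / 27025 = 2846 / 27025 = 0.105310.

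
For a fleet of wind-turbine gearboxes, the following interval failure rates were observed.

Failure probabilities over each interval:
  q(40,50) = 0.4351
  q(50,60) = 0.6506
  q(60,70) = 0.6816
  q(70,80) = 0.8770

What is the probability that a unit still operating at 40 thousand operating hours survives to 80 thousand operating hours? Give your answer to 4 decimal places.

0.0077

Chaining the interval survival probabilities: (1 − 0.4351) × (1 − 0.6506) × (1 − 0.6816) × (1 − 0.8770).
= 0.5649 × 0.3494 × 0.3184 × 0.1230 = 0.007730.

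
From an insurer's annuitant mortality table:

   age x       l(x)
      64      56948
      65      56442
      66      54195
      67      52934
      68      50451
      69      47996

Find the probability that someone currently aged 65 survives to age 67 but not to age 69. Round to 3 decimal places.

This is the probability of reaching 67 but not 69, conditional on being alive at 65: (l(67) − l(69)) / l(65).
= (52934 − 47996) / 56442 = 4938 / 56442 = 0.087488.

0.087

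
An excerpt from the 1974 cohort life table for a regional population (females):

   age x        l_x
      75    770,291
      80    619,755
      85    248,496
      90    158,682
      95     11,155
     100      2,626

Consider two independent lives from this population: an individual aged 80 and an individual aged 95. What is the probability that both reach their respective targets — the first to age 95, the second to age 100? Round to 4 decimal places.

0.0042

p₁ = l_95/l_80 = 11,155/619,755 = 0.017999; p₂ = l_100/l_95 = 2,626/11,155 = 0.235410.
P(both) = p₁ × p₂ = 0.017999 × 0.235410 = 0.004237.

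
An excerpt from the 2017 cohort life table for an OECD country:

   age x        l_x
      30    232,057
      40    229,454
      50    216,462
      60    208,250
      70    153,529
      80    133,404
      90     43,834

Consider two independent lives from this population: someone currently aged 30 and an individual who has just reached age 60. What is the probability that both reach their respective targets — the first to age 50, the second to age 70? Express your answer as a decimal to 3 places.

0.688

p₁ = l_50/l_30 = 216,462/232,057 = 0.932797; p₂ = l_70/l_60 = 153,529/208,250 = 0.737234.
P(both) = p₁ × p₂ = 0.932797 × 0.737234 = 0.687690.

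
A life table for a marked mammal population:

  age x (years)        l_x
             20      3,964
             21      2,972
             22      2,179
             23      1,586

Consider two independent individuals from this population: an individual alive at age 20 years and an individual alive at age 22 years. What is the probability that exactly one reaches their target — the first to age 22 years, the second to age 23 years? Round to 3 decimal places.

0.477

p₁ = l_22/l_20 = 2,179/3,964 = 0.549697; p₂ = l_23/l_22 = 1,586/2,179 = 0.727857.
P(exactly one) = p₁(1−p₂) + (1−p₁)p₂ = 0.149596 + 0.327756 = 0.477352.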